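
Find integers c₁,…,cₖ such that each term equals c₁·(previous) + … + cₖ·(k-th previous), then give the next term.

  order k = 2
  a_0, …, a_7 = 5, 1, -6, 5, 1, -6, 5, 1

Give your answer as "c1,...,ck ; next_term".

  a_2 = -1·1 + -1·5 = -6
  a_3 = -1·-6 + -1·1 = 5
  a_4 = -1·5 + -1·-6 = 1
  a_5 = -1·1 + -1·5 = -6
  a_6 = -1·-6 + -1·1 = 5
  a_7 = -1·5 + -1·-6 = 1
  a_8 = -1·1 + -1·5 = -6

-1,-1 ; -6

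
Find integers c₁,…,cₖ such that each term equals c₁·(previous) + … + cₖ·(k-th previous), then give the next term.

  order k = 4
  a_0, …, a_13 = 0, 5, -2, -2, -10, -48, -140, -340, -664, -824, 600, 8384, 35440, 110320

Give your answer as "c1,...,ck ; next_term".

4,-4,-2,-4 ; 280352

  a_4 = 4·-2 + -4·-2 + -2·5 + -4·0 = -10
  a_5 = 4·-10 + -4·-2 + -2·-2 + -4·5 = -48
  a_6 = 4·-48 + -4·-10 + -2·-2 + -4·-2 = -140
  a_7 = 4·-140 + -4·-48 + -2·-10 + -4·-2 = -340
  a_8 = 4·-340 + -4·-140 + -2·-48 + -4·-10 = -664
  a_9 = 4·-664 + -4·-340 + -2·-140 + -4·-48 = -824
  a_10 = 4·-824 + -4·-664 + -2·-340 + -4·-140 = 600
  a_11 = 4·600 + -4·-824 + -2·-664 + -4·-340 = 8384
  a_12 = 4·8384 + -4·600 + -2·-824 + -4·-664 = 35440
  a_13 = 4·35440 + -4·8384 + -2·600 + -4·-824 = 110320
  a_14 = 4·110320 + -4·35440 + -2·8384 + -4·600 = 280352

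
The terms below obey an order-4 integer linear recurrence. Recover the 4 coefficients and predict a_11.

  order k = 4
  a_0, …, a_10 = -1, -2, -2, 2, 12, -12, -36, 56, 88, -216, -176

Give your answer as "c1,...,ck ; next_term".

  a_4 = -1·2 + -4·-2 + -2·-2 + -2·-1 = 12
  a_5 = -1·12 + -4·2 + -2·-2 + -2·-2 = -12
  a_6 = -1·-12 + -4·12 + -2·2 + -2·-2 = -36
  a_7 = -1·-36 + -4·-12 + -2·12 + -2·2 = 56
  a_8 = -1·56 + -4·-36 + -2·-12 + -2·12 = 88
  a_9 = -1·88 + -4·56 + -2·-36 + -2·-12 = -216
  a_10 = -1·-216 + -4·88 + -2·56 + -2·-36 = -176
  a_11 = -1·-176 + -4·-216 + -2·88 + -2·56 = 752

-1,-4,-2,-2 ; 752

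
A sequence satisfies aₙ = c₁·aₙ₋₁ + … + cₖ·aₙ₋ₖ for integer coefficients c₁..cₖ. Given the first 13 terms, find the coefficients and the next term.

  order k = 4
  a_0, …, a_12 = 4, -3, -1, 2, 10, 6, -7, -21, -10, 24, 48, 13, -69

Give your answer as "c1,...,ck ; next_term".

  a_4 = 1·2 + -1·-1 + -1·-3 + 1·4 = 10
  a_5 = 1·10 + -1·2 + -1·-1 + 1·-3 = 6
  a_6 = 1·6 + -1·10 + -1·2 + 1·-1 = -7
  a_7 = 1·-7 + -1·6 + -1·10 + 1·2 = -21
  a_8 = 1·-21 + -1·-7 + -1·6 + 1·10 = -10
  a_9 = 1·-10 + -1·-21 + -1·-7 + 1·6 = 24
  a_10 = 1·24 + -1·-10 + -1·-21 + 1·-7 = 48
  a_11 = 1·48 + -1·24 + -1·-10 + 1·-21 = 13
  a_12 = 1·13 + -1·48 + -1·24 + 1·-10 = -69
  a_13 = 1·-69 + -1·13 + -1·48 + 1·24 = -106

1,-1,-1,1 ; -106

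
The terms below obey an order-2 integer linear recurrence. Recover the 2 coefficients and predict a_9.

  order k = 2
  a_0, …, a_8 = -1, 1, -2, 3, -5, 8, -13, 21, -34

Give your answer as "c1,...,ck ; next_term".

  a_2 = -1·1 + 1·-1 = -2
  a_3 = -1·-2 + 1·1 = 3
  a_4 = -1·3 + 1·-2 = -5
  a_5 = -1·-5 + 1·3 = 8
  a_6 = -1·8 + 1·-5 = -13
  a_7 = -1·-13 + 1·8 = 21
  a_8 = -1·21 + 1·-13 = -34
  a_9 = -1·-34 + 1·21 = 55

-1,1 ; 55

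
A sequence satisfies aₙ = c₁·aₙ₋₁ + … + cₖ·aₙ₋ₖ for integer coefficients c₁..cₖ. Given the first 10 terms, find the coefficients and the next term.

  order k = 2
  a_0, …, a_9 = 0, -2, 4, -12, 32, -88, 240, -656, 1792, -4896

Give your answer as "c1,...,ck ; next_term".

-2,2 ; 13376

  a_2 = -2·-2 + 2·0 = 4
  a_3 = -2·4 + 2·-2 = -12
  a_4 = -2·-12 + 2·4 = 32
  a_5 = -2·32 + 2·-12 = -88
  a_6 = -2·-88 + 2·32 = 240
  a_7 = -2·240 + 2·-88 = -656
  a_8 = -2·-656 + 2·240 = 1792
  a_9 = -2·1792 + 2·-656 = -4896
  a_10 = -2·-4896 + 2·1792 = 13376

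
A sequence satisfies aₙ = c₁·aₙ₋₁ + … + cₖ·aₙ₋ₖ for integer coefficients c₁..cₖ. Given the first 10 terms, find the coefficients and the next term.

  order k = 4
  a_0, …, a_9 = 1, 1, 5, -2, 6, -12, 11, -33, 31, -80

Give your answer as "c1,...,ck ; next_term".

  a_4 = 1·-2 + 2·5 + -3·1 + 1·1 = 6
  a_5 = 1·6 + 2·-2 + -3·5 + 1·1 = -12
  a_6 = 1·-12 + 2·6 + -3·-2 + 1·5 = 11
  a_7 = 1·11 + 2·-12 + -3·6 + 1·-2 = -33
  a_8 = 1·-33 + 2·11 + -3·-12 + 1·6 = 31
  a_9 = 1·31 + 2·-33 + -3·11 + 1·-12 = -80
  a_10 = 1·-80 + 2·31 + -3·-33 + 1·11 = 92

1,2,-3,1 ; 92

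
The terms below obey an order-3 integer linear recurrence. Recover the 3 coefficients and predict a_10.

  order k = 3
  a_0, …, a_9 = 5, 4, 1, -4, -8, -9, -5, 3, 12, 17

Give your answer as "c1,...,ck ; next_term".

  a_3 = 1·1 + 0·4 + -1·5 = -4
  a_4 = 1·-4 + 0·1 + -1·4 = -8
  a_5 = 1·-8 + 0·-4 + -1·1 = -9
  a_6 = 1·-9 + 0·-8 + -1·-4 = -5
  a_7 = 1·-5 + 0·-9 + -1·-8 = 3
  a_8 = 1·3 + 0·-5 + -1·-9 = 12
  a_9 = 1·12 + 0·3 + -1·-5 = 17
  a_10 = 1·17 + 0·12 + -1·3 = 14

1,0,-1 ; 14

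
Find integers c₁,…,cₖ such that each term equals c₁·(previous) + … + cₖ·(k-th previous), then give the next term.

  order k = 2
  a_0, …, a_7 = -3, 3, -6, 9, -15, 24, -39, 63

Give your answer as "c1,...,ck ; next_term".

-1,1 ; -102

  a_2 = -1·3 + 1·-3 = -6
  a_3 = -1·-6 + 1·3 = 9
  a_4 = -1·9 + 1·-6 = -15
  a_5 = -1·-15 + 1·9 = 24
  a_6 = -1·24 + 1·-15 = -39
  a_7 = -1·-39 + 1·24 = 63
  a_8 = -1·63 + 1·-39 = -102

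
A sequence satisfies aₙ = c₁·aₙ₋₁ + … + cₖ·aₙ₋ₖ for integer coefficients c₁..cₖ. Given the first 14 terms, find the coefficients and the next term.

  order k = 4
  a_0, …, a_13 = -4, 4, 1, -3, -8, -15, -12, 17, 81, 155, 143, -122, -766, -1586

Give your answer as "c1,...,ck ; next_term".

  a_4 = 2·-3 + -2·1 + -1·4 + -1·-4 = -8
  a_5 = 2·-8 + -2·-3 + -1·1 + -1·4 = -15
  a_6 = 2·-15 + -2·-8 + -1·-3 + -1·1 = -12
  a_7 = 2·-12 + -2·-15 + -1·-8 + -1·-3 = 17
  a_8 = 2·17 + -2·-12 + -1·-15 + -1·-8 = 81
  a_9 = 2·81 + -2·17 + -1·-12 + -1·-15 = 155
  a_10 = 2·155 + -2·81 + -1·17 + -1·-12 = 143
  a_11 = 2·143 + -2·155 + -1·81 + -1·17 = -122
  a_12 = 2·-122 + -2·143 + -1·155 + -1·81 = -766
  a_13 = 2·-766 + -2·-122 + -1·143 + -1·155 = -1586
  a_14 = 2·-1586 + -2·-766 + -1·-122 + -1·143 = -1661

2,-2,-1,-1 ; -1661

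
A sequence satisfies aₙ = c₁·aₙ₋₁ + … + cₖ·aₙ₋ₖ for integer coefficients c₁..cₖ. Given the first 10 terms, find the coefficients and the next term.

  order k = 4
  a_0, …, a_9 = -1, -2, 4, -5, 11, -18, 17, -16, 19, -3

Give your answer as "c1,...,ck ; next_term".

  a_4 = -2·-5 + -2·4 + -3·-2 + -3·-1 = 11
  a_5 = -2·11 + -2·-5 + -3·4 + -3·-2 = -18
  a_6 = -2·-18 + -2·11 + -3·-5 + -3·4 = 17
  a_7 = -2·17 + -2·-18 + -3·11 + -3·-5 = -16
  a_8 = -2·-16 + -2·17 + -3·-18 + -3·11 = 19
  a_9 = -2·19 + -2·-16 + -3·17 + -3·-18 = -3
  a_10 = -2·-3 + -2·19 + -3·-16 + -3·17 = -35

-2,-2,-3,-3 ; -35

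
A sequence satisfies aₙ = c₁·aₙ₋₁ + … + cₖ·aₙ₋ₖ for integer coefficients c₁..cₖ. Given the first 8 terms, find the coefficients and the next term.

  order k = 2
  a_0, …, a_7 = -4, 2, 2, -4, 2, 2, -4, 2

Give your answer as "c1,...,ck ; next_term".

-1,-1 ; 2

  a_2 = -1·2 + -1·-4 = 2
  a_3 = -1·2 + -1·2 = -4
  a_4 = -1·-4 + -1·2 = 2
  a_5 = -1·2 + -1·-4 = 2
  a_6 = -1·2 + -1·2 = -4
  a_7 = -1·-4 + -1·2 = 2
  a_8 = -1·2 + -1·-4 = 2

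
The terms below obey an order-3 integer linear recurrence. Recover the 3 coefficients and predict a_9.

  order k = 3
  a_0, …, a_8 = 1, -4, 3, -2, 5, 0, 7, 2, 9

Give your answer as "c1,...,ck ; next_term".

1,1,-1 ; 4

  a_3 = 1·3 + 1·-4 + -1·1 = -2
  a_4 = 1·-2 + 1·3 + -1·-4 = 5
  a_5 = 1·5 + 1·-2 + -1·3 = 0
  a_6 = 1·0 + 1·5 + -1·-2 = 7
  a_7 = 1·7 + 1·0 + -1·5 = 2
  a_8 = 1·2 + 1·7 + -1·0 = 9
  a_9 = 1·9 + 1·2 + -1·7 = 4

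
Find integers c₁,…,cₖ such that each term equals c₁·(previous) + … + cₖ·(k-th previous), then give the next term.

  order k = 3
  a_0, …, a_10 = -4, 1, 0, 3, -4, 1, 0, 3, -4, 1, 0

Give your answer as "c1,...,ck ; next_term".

-1,-1,-1 ; 3

  a_3 = -1·0 + -1·1 + -1·-4 = 3
  a_4 = -1·3 + -1·0 + -1·1 = -4
  a_5 = -1·-4 + -1·3 + -1·0 = 1
  a_6 = -1·1 + -1·-4 + -1·3 = 0
  a_7 = -1·0 + -1·1 + -1·-4 = 3
  a_8 = -1·3 + -1·0 + -1·1 = -4
  a_9 = -1·-4 + -1·3 + -1·0 = 1
  a_10 = -1·1 + -1·-4 + -1·3 = 0
  a_11 = -1·0 + -1·1 + -1·-4 = 3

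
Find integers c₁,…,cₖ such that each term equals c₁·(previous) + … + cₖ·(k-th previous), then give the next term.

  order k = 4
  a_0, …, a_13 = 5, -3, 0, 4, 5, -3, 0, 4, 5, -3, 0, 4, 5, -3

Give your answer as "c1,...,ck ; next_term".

0,0,0,1 ; 0

  a_4 = 0·4 + 0·0 + 0·-3 + 1·5 = 5
  a_5 = 0·5 + 0·4 + 0·0 + 1·-3 = -3
  a_6 = 0·-3 + 0·5 + 0·4 + 1·0 = 0
  a_7 = 0·0 + 0·-3 + 0·5 + 1·4 = 4
  a_8 = 0·4 + 0·0 + 0·-3 + 1·5 = 5
  a_9 = 0·5 + 0·4 + 0·0 + 1·-3 = -3
  a_10 = 0·-3 + 0·5 + 0·4 + 1·0 = 0
  a_11 = 0·0 + 0·-3 + 0·5 + 1·4 = 4
  a_12 = 0·4 + 0·0 + 0·-3 + 1·5 = 5
  a_13 = 0·5 + 0·4 + 0·0 + 1·-3 = -3
  a_14 = 0·-3 + 0·5 + 0·4 + 1·0 = 0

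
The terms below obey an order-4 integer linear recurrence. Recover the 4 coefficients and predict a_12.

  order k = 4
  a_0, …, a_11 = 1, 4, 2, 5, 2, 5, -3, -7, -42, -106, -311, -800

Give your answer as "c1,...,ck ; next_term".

  a_4 = 2·5 + 3·2 + -3·4 + -2·1 = 2
  a_5 = 2·2 + 3·5 + -3·2 + -2·4 = 5
  a_6 = 2·5 + 3·2 + -3·5 + -2·2 = -3
  a_7 = 2·-3 + 3·5 + -3·2 + -2·5 = -7
  a_8 = 2·-7 + 3·-3 + -3·5 + -2·2 = -42
  a_9 = 2·-42 + 3·-7 + -3·-3 + -2·5 = -106
  a_10 = 2·-106 + 3·-42 + -3·-7 + -2·-3 = -311
  a_11 = 2·-311 + 3·-106 + -3·-42 + -2·-7 = -800
  a_12 = 2·-800 + 3·-311 + -3·-106 + -2·-42 = -2131

2,3,-3,-2 ; -2131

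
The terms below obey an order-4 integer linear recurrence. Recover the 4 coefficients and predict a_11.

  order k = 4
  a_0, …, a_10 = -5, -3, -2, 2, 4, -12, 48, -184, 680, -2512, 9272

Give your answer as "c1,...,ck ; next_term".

-4,-1,0,-2 ; -34208

  a_4 = -4·2 + -1·-2 + 0·-3 + -2·-5 = 4
  a_5 = -4·4 + -1·2 + 0·-2 + -2·-3 = -12
  a_6 = -4·-12 + -1·4 + 0·2 + -2·-2 = 48
  a_7 = -4·48 + -1·-12 + 0·4 + -2·2 = -184
  a_8 = -4·-184 + -1·48 + 0·-12 + -2·4 = 680
  a_9 = -4·680 + -1·-184 + 0·48 + -2·-12 = -2512
  a_10 = -4·-2512 + -1·680 + 0·-184 + -2·48 = 9272
  a_11 = -4·9272 + -1·-2512 + 0·680 + -2·-184 = -34208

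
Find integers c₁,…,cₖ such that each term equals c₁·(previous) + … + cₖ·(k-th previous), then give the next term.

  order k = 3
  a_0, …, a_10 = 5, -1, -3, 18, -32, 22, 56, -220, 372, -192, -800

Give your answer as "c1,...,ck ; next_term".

-2,-2,2 ; 2728

  a_3 = -2·-3 + -2·-1 + 2·5 = 18
  a_4 = -2·18 + -2·-3 + 2·-1 = -32
  a_5 = -2·-32 + -2·18 + 2·-3 = 22
  a_6 = -2·22 + -2·-32 + 2·18 = 56
  a_7 = -2·56 + -2·22 + 2·-32 = -220
  a_8 = -2·-220 + -2·56 + 2·22 = 372
  a_9 = -2·372 + -2·-220 + 2·56 = -192
  a_10 = -2·-192 + -2·372 + 2·-220 = -800
  a_11 = -2·-800 + -2·-192 + 2·372 = 2728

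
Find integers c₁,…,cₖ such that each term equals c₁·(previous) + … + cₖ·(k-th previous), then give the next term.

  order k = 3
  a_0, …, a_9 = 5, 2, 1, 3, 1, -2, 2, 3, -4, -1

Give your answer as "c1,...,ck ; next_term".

0,-1,1 ; 7

  a_3 = 0·1 + -1·2 + 1·5 = 3
  a_4 = 0·3 + -1·1 + 1·2 = 1
  a_5 = 0·1 + -1·3 + 1·1 = -2
  a_6 = 0·-2 + -1·1 + 1·3 = 2
  a_7 = 0·2 + -1·-2 + 1·1 = 3
  a_8 = 0·3 + -1·2 + 1·-2 = -4
  a_9 = 0·-4 + -1·3 + 1·2 = -1
  a_10 = 0·-1 + -1·-4 + 1·3 = 7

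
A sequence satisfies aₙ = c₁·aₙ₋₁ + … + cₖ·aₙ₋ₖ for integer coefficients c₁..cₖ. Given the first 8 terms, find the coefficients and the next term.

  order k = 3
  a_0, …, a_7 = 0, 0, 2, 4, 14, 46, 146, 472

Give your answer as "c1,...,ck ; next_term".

2,3,3 ; 1520

  a_3 = 2·2 + 3·0 + 3·0 = 4
  a_4 = 2·4 + 3·2 + 3·0 = 14
  a_5 = 2·14 + 3·4 + 3·2 = 46
  a_6 = 2·46 + 3·14 + 3·4 = 146
  a_7 = 2·146 + 3·46 + 3·14 = 472
  a_8 = 2·472 + 3·146 + 3·46 = 1520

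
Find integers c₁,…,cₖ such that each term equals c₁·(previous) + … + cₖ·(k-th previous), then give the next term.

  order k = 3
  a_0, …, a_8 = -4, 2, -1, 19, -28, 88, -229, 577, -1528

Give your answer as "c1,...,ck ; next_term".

  a_3 = -1·-1 + 3·2 + -3·-4 = 19
  a_4 = -1·19 + 3·-1 + -3·2 = -28
  a_5 = -1·-28 + 3·19 + -3·-1 = 88
  a_6 = -1·88 + 3·-28 + -3·19 = -229
  a_7 = -1·-229 + 3·88 + -3·-28 = 577
  a_8 = -1·577 + 3·-229 + -3·88 = -1528
  a_9 = -1·-1528 + 3·577 + -3·-229 = 3946

-1,3,-3 ; 3946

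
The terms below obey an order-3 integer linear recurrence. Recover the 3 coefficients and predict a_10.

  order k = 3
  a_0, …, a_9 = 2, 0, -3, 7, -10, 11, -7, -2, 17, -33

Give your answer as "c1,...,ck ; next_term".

-1,1,2 ; 46

  a_3 = -1·-3 + 1·0 + 2·2 = 7
  a_4 = -1·7 + 1·-3 + 2·0 = -10
  a_5 = -1·-10 + 1·7 + 2·-3 = 11
  a_6 = -1·11 + 1·-10 + 2·7 = -7
  a_7 = -1·-7 + 1·11 + 2·-10 = -2
  a_8 = -1·-2 + 1·-7 + 2·11 = 17
  a_9 = -1·17 + 1·-2 + 2·-7 = -33
  a_10 = -1·-33 + 1·17 + 2·-2 = 46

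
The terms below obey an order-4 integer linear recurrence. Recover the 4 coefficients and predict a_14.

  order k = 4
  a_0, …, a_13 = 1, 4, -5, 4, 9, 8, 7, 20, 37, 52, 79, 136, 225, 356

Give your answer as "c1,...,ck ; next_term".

  a_4 = 1·4 + 0·-5 + 1·4 + 1·1 = 9
  a_5 = 1·9 + 0·4 + 1·-5 + 1·4 = 8
  a_6 = 1·8 + 0·9 + 1·4 + 1·-5 = 7
  a_7 = 1·7 + 0·8 + 1·9 + 1·4 = 20
  a_8 = 1·20 + 0·7 + 1·8 + 1·9 = 37
  a_9 = 1·37 + 0·20 + 1·7 + 1·8 = 52
  a_10 = 1·52 + 0·37 + 1·20 + 1·7 = 79
  a_11 = 1·79 + 0·52 + 1·37 + 1·20 = 136
  a_12 = 1·136 + 0·79 + 1·52 + 1·37 = 225
  a_13 = 1·225 + 0·136 + 1·79 + 1·52 = 356
  a_14 = 1·356 + 0·225 + 1·136 + 1·79 = 571

1,0,1,1 ; 571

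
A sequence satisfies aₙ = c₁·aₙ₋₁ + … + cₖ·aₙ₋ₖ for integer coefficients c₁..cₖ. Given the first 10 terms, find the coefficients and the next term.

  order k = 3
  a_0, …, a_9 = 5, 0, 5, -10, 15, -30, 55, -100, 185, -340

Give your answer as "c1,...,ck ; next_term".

  a_3 = -1·5 + 1·0 + -1·5 = -10
  a_4 = -1·-10 + 1·5 + -1·0 = 15
  a_5 = -1·15 + 1·-10 + -1·5 = -30
  a_6 = -1·-30 + 1·15 + -1·-10 = 55
  a_7 = -1·55 + 1·-30 + -1·15 = -100
  a_8 = -1·-100 + 1·55 + -1·-30 = 185
  a_9 = -1·185 + 1·-100 + -1·55 = -340
  a_10 = -1·-340 + 1·185 + -1·-100 = 625

-1,1,-1 ; 625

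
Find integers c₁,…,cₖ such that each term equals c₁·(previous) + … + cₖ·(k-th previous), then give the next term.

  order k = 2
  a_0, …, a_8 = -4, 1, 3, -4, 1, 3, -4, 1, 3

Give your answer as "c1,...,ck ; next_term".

  a_2 = -1·1 + -1·-4 = 3
  a_3 = -1·3 + -1·1 = -4
  a_4 = -1·-4 + -1·3 = 1
  a_5 = -1·1 + -1·-4 = 3
  a_6 = -1·3 + -1·1 = -4
  a_7 = -1·-4 + -1·3 = 1
  a_8 = -1·1 + -1·-4 = 3
  a_9 = -1·3 + -1·1 = -4

-1,-1 ; -4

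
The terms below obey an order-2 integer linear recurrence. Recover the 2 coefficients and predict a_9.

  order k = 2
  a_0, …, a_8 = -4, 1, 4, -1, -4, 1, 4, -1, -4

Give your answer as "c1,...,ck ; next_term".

0,-1 ; 1

  a_2 = 0·1 + -1·-4 = 4
  a_3 = 0·4 + -1·1 = -1
  a_4 = 0·-1 + -1·4 = -4
  a_5 = 0·-4 + -1·-1 = 1
  a_6 = 0·1 + -1·-4 = 4
  a_7 = 0·4 + -1·1 = -1
  a_8 = 0·-1 + -1·4 = -4
  a_9 = 0·-4 + -1·-1 = 1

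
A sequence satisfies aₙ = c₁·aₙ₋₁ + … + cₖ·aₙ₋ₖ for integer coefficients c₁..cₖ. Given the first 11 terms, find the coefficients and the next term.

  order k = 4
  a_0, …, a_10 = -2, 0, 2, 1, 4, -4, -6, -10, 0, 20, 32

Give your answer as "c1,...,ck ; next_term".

0,0,-2,-2 ; 20

  a_4 = 0·1 + 0·2 + -2·0 + -2·-2 = 4
  a_5 = 0·4 + 0·1 + -2·2 + -2·0 = -4
  a_6 = 0·-4 + 0·4 + -2·1 + -2·2 = -6
  a_7 = 0·-6 + 0·-4 + -2·4 + -2·1 = -10
  a_8 = 0·-10 + 0·-6 + -2·-4 + -2·4 = 0
  a_9 = 0·0 + 0·-10 + -2·-6 + -2·-4 = 20
  a_10 = 0·20 + 0·0 + -2·-10 + -2·-6 = 32
  a_11 = 0·32 + 0·20 + -2·0 + -2·-10 = 20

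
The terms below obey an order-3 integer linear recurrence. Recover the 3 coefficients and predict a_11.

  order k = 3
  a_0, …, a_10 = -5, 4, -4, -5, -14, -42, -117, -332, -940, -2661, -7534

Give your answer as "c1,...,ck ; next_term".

  a_3 = 2·-4 + 2·4 + 1·-5 = -5
  a_4 = 2·-5 + 2·-4 + 1·4 = -14
  a_5 = 2·-14 + 2·-5 + 1·-4 = -42
  a_6 = 2·-42 + 2·-14 + 1·-5 = -117
  a_7 = 2·-117 + 2·-42 + 1·-14 = -332
  a_8 = 2·-332 + 2·-117 + 1·-42 = -940
  a_9 = 2·-940 + 2·-332 + 1·-117 = -2661
  a_10 = 2·-2661 + 2·-940 + 1·-332 = -7534
  a_11 = 2·-7534 + 2·-2661 + 1·-940 = -21330

2,2,1 ; -21330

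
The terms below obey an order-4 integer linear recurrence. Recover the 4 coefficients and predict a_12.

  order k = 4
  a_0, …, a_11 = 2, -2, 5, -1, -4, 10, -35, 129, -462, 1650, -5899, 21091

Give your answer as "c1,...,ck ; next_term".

  a_4 = -4·-1 + -2·5 + -2·-2 + -1·2 = -4
  a_5 = -4·-4 + -2·-1 + -2·5 + -1·-2 = 10
  a_6 = -4·10 + -2·-4 + -2·-1 + -1·5 = -35
  a_7 = -4·-35 + -2·10 + -2·-4 + -1·-1 = 129
  a_8 = -4·129 + -2·-35 + -2·10 + -1·-4 = -462
  a_9 = -4·-462 + -2·129 + -2·-35 + -1·10 = 1650
  a_10 = -4·1650 + -2·-462 + -2·129 + -1·-35 = -5899
  a_11 = -4·-5899 + -2·1650 + -2·-462 + -1·129 = 21091
  a_12 = -4·21091 + -2·-5899 + -2·1650 + -1·-462 = -75404

-4,-2,-2,-1 ; -75404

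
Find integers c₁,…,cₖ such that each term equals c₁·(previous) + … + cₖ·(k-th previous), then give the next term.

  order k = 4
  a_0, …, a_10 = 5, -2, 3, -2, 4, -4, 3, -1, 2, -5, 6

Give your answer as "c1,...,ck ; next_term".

  a_4 = -1·-2 + -1·3 + 0·-2 + 1·5 = 4
  a_5 = -1·4 + -1·-2 + 0·3 + 1·-2 = -4
  a_6 = -1·-4 + -1·4 + 0·-2 + 1·3 = 3
  a_7 = -1·3 + -1·-4 + 0·4 + 1·-2 = -1
  a_8 = -1·-1 + -1·3 + 0·-4 + 1·4 = 2
  a_9 = -1·2 + -1·-1 + 0·3 + 1·-4 = -5
  a_10 = -1·-5 + -1·2 + 0·-1 + 1·3 = 6
  a_11 = -1·6 + -1·-5 + 0·2 + 1·-1 = -2

-1,-1,0,1 ; -2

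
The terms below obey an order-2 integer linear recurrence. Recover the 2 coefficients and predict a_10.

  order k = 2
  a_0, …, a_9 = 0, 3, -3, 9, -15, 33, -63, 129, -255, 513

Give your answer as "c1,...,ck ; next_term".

  a_2 = -1·3 + 2·0 = -3
  a_3 = -1·-3 + 2·3 = 9
  a_4 = -1·9 + 2·-3 = -15
  a_5 = -1·-15 + 2·9 = 33
  a_6 = -1·33 + 2·-15 = -63
  a_7 = -1·-63 + 2·33 = 129
  a_8 = -1·129 + 2·-63 = -255
  a_9 = -1·-255 + 2·129 = 513
  a_10 = -1·513 + 2·-255 = -1023

-1,2 ; -1023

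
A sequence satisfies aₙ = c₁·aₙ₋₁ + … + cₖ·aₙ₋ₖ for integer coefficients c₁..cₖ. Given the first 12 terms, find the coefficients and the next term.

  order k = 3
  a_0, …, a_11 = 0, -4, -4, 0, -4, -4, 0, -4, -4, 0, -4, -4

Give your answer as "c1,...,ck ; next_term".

0,0,1 ; 0

  a_3 = 0·-4 + 0·-4 + 1·0 = 0
  a_4 = 0·0 + 0·-4 + 1·-4 = -4
  a_5 = 0·-4 + 0·0 + 1·-4 = -4
  a_6 = 0·-4 + 0·-4 + 1·0 = 0
  a_7 = 0·0 + 0·-4 + 1·-4 = -4
  a_8 = 0·-4 + 0·0 + 1·-4 = -4
  a_9 = 0·-4 + 0·-4 + 1·0 = 0
  a_10 = 0·0 + 0·-4 + 1·-4 = -4
  a_11 = 0·-4 + 0·0 + 1·-4 = -4
  a_12 = 0·-4 + 0·-4 + 1·0 = 0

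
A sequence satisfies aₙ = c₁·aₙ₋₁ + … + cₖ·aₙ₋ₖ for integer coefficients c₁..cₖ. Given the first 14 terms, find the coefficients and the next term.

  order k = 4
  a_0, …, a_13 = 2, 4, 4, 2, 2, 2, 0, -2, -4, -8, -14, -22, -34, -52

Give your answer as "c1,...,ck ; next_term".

2,-1,1,-1 ; -78

  a_4 = 2·2 + -1·4 + 1·4 + -1·2 = 2
  a_5 = 2·2 + -1·2 + 1·4 + -1·4 = 2
  a_6 = 2·2 + -1·2 + 1·2 + -1·4 = 0
  a_7 = 2·0 + -1·2 + 1·2 + -1·2 = -2
  a_8 = 2·-2 + -1·0 + 1·2 + -1·2 = -4
  a_9 = 2·-4 + -1·-2 + 1·0 + -1·2 = -8
  a_10 = 2·-8 + -1·-4 + 1·-2 + -1·0 = -14
  a_11 = 2·-14 + -1·-8 + 1·-4 + -1·-2 = -22
  a_12 = 2·-22 + -1·-14 + 1·-8 + -1·-4 = -34
  a_13 = 2·-34 + -1·-22 + 1·-14 + -1·-8 = -52
  a_14 = 2·-52 + -1·-34 + 1·-22 + -1·-14 = -78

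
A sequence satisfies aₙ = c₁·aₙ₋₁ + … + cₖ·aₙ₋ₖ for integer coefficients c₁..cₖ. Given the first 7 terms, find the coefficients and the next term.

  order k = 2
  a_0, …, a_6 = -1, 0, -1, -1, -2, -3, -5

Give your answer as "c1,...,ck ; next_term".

1,1 ; -8

  a_2 = 1·0 + 1·-1 = -1
  a_3 = 1·-1 + 1·0 = -1
  a_4 = 1·-1 + 1·-1 = -2
  a_5 = 1·-2 + 1·-1 = -3
  a_6 = 1·-3 + 1·-2 = -5
  a_7 = 1·-5 + 1·-3 = -8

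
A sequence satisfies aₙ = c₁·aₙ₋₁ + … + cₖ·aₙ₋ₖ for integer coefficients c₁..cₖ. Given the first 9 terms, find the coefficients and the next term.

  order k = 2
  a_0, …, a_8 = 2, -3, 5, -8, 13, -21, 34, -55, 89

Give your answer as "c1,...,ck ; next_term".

  a_2 = -1·-3 + 1·2 = 5
  a_3 = -1·5 + 1·-3 = -8
  a_4 = -1·-8 + 1·5 = 13
  a_5 = -1·13 + 1·-8 = -21
  a_6 = -1·-21 + 1·13 = 34
  a_7 = -1·34 + 1·-21 = -55
  a_8 = -1·-55 + 1·34 = 89
  a_9 = -1·89 + 1·-55 = -144

-1,1 ; -144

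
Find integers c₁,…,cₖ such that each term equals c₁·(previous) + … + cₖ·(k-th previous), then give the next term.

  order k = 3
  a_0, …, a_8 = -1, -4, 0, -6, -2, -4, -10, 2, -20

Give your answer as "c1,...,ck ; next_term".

-1,1,2 ; 2

  a_3 = -1·0 + 1·-4 + 2·-1 = -6
  a_4 = -1·-6 + 1·0 + 2·-4 = -2
  a_5 = -1·-2 + 1·-6 + 2·0 = -4
  a_6 = -1·-4 + 1·-2 + 2·-6 = -10
  a_7 = -1·-10 + 1·-4 + 2·-2 = 2
  a_8 = -1·2 + 1·-10 + 2·-4 = -20
  a_9 = -1·-20 + 1·2 + 2·-10 = 2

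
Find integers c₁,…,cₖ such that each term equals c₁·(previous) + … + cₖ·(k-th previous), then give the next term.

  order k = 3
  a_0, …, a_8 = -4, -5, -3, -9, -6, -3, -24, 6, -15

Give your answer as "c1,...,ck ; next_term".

  a_3 = -1·-3 + 0·-5 + 3·-4 = -9
  a_4 = -1·-9 + 0·-3 + 3·-5 = -6
  a_5 = -1·-6 + 0·-9 + 3·-3 = -3
  a_6 = -1·-3 + 0·-6 + 3·-9 = -24
  a_7 = -1·-24 + 0·-3 + 3·-6 = 6
  a_8 = -1·6 + 0·-24 + 3·-3 = -15
  a_9 = -1·-15 + 0·6 + 3·-24 = -57

-1,0,3 ; -57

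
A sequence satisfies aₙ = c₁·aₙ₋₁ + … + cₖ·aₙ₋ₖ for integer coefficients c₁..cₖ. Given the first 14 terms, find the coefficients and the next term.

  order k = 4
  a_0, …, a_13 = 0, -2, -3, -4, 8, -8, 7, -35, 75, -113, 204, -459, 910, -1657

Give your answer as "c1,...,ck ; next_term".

-1,0,-2,3 ; 3187

  a_4 = -1·-4 + 0·-3 + -2·-2 + 3·0 = 8
  a_5 = -1·8 + 0·-4 + -2·-3 + 3·-2 = -8
  a_6 = -1·-8 + 0·8 + -2·-4 + 3·-3 = 7
  a_7 = -1·7 + 0·-8 + -2·8 + 3·-4 = -35
  a_8 = -1·-35 + 0·7 + -2·-8 + 3·8 = 75
  a_9 = -1·75 + 0·-35 + -2·7 + 3·-8 = -113
  a_10 = -1·-113 + 0·75 + -2·-35 + 3·7 = 204
  a_11 = -1·204 + 0·-113 + -2·75 + 3·-35 = -459
  a_12 = -1·-459 + 0·204 + -2·-113 + 3·75 = 910
  a_13 = -1·910 + 0·-459 + -2·204 + 3·-113 = -1657
  a_14 = -1·-1657 + 0·910 + -2·-459 + 3·204 = 3187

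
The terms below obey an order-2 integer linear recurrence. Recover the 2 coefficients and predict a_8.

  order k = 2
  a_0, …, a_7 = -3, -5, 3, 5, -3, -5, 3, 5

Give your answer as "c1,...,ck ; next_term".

0,-1 ; -3

  a_2 = 0·-5 + -1·-3 = 3
  a_3 = 0·3 + -1·-5 = 5
  a_4 = 0·5 + -1·3 = -3
  a_5 = 0·-3 + -1·5 = -5
  a_6 = 0·-5 + -1·-3 = 3
  a_7 = 0·3 + -1·-5 = 5
  a_8 = 0·5 + -1·3 = -3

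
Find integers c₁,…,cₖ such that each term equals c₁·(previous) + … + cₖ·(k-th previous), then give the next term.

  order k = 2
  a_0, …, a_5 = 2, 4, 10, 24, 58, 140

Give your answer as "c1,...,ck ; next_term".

2,1 ; 338

  a_2 = 2·4 + 1·2 = 10
  a_3 = 2·10 + 1·4 = 24
  a_4 = 2·24 + 1·10 = 58
  a_5 = 2·58 + 1·24 = 140
  a_6 = 2·140 + 1·58 = 338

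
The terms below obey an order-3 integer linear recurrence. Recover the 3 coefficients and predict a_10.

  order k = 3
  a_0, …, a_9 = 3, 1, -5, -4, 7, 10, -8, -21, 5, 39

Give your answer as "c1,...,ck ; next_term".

  a_3 = 1·-5 + -2·1 + 1·3 = -4
  a_4 = 1·-4 + -2·-5 + 1·1 = 7
  a_5 = 1·7 + -2·-4 + 1·-5 = 10
  a_6 = 1·10 + -2·7 + 1·-4 = -8
  a_7 = 1·-8 + -2·10 + 1·7 = -21
  a_8 = 1·-21 + -2·-8 + 1·10 = 5
  a_9 = 1·5 + -2·-21 + 1·-8 = 39
  a_10 = 1·39 + -2·5 + 1·-21 = 8

1,-2,1 ; 8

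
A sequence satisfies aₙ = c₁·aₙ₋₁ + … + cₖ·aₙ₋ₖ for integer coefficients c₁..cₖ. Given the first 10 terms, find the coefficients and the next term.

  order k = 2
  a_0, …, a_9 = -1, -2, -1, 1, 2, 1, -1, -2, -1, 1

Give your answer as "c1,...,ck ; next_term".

  a_2 = 1·-2 + -1·-1 = -1
  a_3 = 1·-1 + -1·-2 = 1
  a_4 = 1·1 + -1·-1 = 2
  a_5 = 1·2 + -1·1 = 1
  a_6 = 1·1 + -1·2 = -1
  a_7 = 1·-1 + -1·1 = -2
  a_8 = 1·-2 + -1·-1 = -1
  a_9 = 1·-1 + -1·-2 = 1
  a_10 = 1·1 + -1·-1 = 2

1,-1 ; 2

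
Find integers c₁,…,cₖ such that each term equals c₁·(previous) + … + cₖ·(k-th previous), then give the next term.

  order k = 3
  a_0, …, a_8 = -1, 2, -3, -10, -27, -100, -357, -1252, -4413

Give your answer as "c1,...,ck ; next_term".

3,1,3 ; -15562

  a_3 = 3·-3 + 1·2 + 3·-1 = -10
  a_4 = 3·-10 + 1·-3 + 3·2 = -27
  a_5 = 3·-27 + 1·-10 + 3·-3 = -100
  a_6 = 3·-100 + 1·-27 + 3·-10 = -357
  a_7 = 3·-357 + 1·-100 + 3·-27 = -1252
  a_8 = 3·-1252 + 1·-357 + 3·-100 = -4413
  a_9 = 3·-4413 + 1·-1252 + 3·-357 = -15562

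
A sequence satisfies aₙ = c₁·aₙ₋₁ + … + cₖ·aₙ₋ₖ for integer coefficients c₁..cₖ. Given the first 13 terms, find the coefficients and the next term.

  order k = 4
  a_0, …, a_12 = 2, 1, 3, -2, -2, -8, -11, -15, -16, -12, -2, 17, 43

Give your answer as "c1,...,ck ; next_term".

  a_4 = 1·-2 + 1·3 + -1·1 + -1·2 = -2
  a_5 = 1·-2 + 1·-2 + -1·3 + -1·1 = -8
  a_6 = 1·-8 + 1·-2 + -1·-2 + -1·3 = -11
  a_7 = 1·-11 + 1·-8 + -1·-2 + -1·-2 = -15
  a_8 = 1·-15 + 1·-11 + -1·-8 + -1·-2 = -16
  a_9 = 1·-16 + 1·-15 + -1·-11 + -1·-8 = -12
  a_10 = 1·-12 + 1·-16 + -1·-15 + -1·-11 = -2
  a_11 = 1·-2 + 1·-12 + -1·-16 + -1·-15 = 17
  a_12 = 1·17 + 1·-2 + -1·-12 + -1·-16 = 43
  a_13 = 1·43 + 1·17 + -1·-2 + -1·-12 = 74

1,1,-1,-1 ; 74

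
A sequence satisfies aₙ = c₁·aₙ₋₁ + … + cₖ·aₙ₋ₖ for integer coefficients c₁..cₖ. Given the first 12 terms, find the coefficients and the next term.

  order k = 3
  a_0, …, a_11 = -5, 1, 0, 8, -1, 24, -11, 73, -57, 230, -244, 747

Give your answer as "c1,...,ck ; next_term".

  a_3 = 0·0 + 3·1 + -1·-5 = 8
  a_4 = 0·8 + 3·0 + -1·1 = -1
  a_5 = 0·-1 + 3·8 + -1·0 = 24
  a_6 = 0·24 + 3·-1 + -1·8 = -11
  a_7 = 0·-11 + 3·24 + -1·-1 = 73
  a_8 = 0·73 + 3·-11 + -1·24 = -57
  a_9 = 0·-57 + 3·73 + -1·-11 = 230
  a_10 = 0·230 + 3·-57 + -1·73 = -244
  a_11 = 0·-244 + 3·230 + -1·-57 = 747
  a_12 = 0·747 + 3·-244 + -1·230 = -962

0,3,-1 ; -962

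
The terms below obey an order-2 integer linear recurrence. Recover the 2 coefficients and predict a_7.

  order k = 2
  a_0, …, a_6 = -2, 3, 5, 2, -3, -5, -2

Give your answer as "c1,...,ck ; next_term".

1,-1 ; 3

  a_2 = 1·3 + -1·-2 = 5
  a_3 = 1·5 + -1·3 = 2
  a_4 = 1·2 + -1·5 = -3
  a_5 = 1·-3 + -1·2 = -5
  a_6 = 1·-5 + -1·-3 = -2
  a_7 = 1·-2 + -1·-5 = 3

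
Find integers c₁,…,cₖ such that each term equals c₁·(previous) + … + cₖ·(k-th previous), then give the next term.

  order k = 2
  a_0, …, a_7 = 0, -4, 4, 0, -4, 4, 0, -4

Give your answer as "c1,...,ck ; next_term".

-1,-1 ; 4

  a_2 = -1·-4 + -1·0 = 4
  a_3 = -1·4 + -1·-4 = 0
  a_4 = -1·0 + -1·4 = -4
  a_5 = -1·-4 + -1·0 = 4
  a_6 = -1·4 + -1·-4 = 0
  a_7 = -1·0 + -1·4 = -4
  a_8 = -1·-4 + -1·0 = 4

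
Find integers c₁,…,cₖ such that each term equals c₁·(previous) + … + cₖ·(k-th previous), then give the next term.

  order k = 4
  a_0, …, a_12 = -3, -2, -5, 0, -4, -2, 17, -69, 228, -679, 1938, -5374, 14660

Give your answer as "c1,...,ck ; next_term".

  a_4 = -3·0 + 1·-5 + 4·-2 + -3·-3 = -4
  a_5 = -3·-4 + 1·0 + 4·-5 + -3·-2 = -2
  a_6 = -3·-2 + 1·-4 + 4·0 + -3·-5 = 17
  a_7 = -3·17 + 1·-2 + 4·-4 + -3·0 = -69
  a_8 = -3·-69 + 1·17 + 4·-2 + -3·-4 = 228
  a_9 = -3·228 + 1·-69 + 4·17 + -3·-2 = -679
  a_10 = -3·-679 + 1·228 + 4·-69 + -3·17 = 1938
  a_11 = -3·1938 + 1·-679 + 4·228 + -3·-69 = -5374
  a_12 = -3·-5374 + 1·1938 + 4·-679 + -3·228 = 14660
  a_13 = -3·14660 + 1·-5374 + 4·1938 + -3·-679 = -39565

-3,1,4,-3 ; -39565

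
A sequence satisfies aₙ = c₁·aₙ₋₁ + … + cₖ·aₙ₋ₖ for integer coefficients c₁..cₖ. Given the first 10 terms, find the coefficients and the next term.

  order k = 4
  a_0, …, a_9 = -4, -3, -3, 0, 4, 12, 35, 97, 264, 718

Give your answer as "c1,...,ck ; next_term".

3,-1,1,-1 ; 1952

  a_4 = 3·0 + -1·-3 + 1·-3 + -1·-4 = 4
  a_5 = 3·4 + -1·0 + 1·-3 + -1·-3 = 12
  a_6 = 3·12 + -1·4 + 1·0 + -1·-3 = 35
  a_7 = 3·35 + -1·12 + 1·4 + -1·0 = 97
  a_8 = 3·97 + -1·35 + 1·12 + -1·4 = 264
  a_9 = 3·264 + -1·97 + 1·35 + -1·12 = 718
  a_10 = 3·718 + -1·264 + 1·97 + -1·35 = 1952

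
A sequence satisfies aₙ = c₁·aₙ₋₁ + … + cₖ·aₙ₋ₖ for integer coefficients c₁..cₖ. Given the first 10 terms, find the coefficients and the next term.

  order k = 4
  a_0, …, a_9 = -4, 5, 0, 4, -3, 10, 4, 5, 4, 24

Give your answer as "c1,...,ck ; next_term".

0,0,1,2 ; 13

  a_4 = 0·4 + 0·0 + 1·5 + 2·-4 = -3
  a_5 = 0·-3 + 0·4 + 1·0 + 2·5 = 10
  a_6 = 0·10 + 0·-3 + 1·4 + 2·0 = 4
  a_7 = 0·4 + 0·10 + 1·-3 + 2·4 = 5
  a_8 = 0·5 + 0·4 + 1·10 + 2·-3 = 4
  a_9 = 0·4 + 0·5 + 1·4 + 2·10 = 24
  a_10 = 0·24 + 0·4 + 1·5 + 2·4 = 13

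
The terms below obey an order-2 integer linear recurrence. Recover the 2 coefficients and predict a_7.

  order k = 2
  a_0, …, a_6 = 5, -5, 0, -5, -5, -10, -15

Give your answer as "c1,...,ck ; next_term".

  a_2 = 1·-5 + 1·5 = 0
  a_3 = 1·0 + 1·-5 = -5
  a_4 = 1·-5 + 1·0 = -5
  a_5 = 1·-5 + 1·-5 = -10
  a_6 = 1·-10 + 1·-5 = -15
  a_7 = 1·-15 + 1·-10 = -25

1,1 ; -25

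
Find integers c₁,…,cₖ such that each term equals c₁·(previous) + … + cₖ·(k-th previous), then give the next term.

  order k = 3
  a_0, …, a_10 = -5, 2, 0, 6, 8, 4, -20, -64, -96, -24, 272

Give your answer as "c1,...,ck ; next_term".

  a_3 = 2·0 + -2·2 + -2·-5 = 6
  a_4 = 2·6 + -2·0 + -2·2 = 8
  a_5 = 2·8 + -2·6 + -2·0 = 4
  a_6 = 2·4 + -2·8 + -2·6 = -20
  a_7 = 2·-20 + -2·4 + -2·8 = -64
  a_8 = 2·-64 + -2·-20 + -2·4 = -96
  a_9 = 2·-96 + -2·-64 + -2·-20 = -24
  a_10 = 2·-24 + -2·-96 + -2·-64 = 272
  a_11 = 2·272 + -2·-24 + -2·-96 = 784

2,-2,-2 ; 784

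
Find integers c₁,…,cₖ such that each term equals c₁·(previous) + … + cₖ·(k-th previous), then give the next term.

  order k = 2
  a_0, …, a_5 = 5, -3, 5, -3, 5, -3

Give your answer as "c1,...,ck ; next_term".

  a_2 = 0·-3 + 1·5 = 5
  a_3 = 0·5 + 1·-3 = -3
  a_4 = 0·-3 + 1·5 = 5
  a_5 = 0·5 + 1·-3 = -3
  a_6 = 0·-3 + 1·5 = 5

0,1 ; 5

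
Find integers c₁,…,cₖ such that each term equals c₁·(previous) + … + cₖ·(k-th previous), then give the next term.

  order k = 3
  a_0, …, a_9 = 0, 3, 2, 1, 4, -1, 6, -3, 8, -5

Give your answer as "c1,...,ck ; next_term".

  a_3 = -1·2 + 1·3 + 1·0 = 1
  a_4 = -1·1 + 1·2 + 1·3 = 4
  a_5 = -1·4 + 1·1 + 1·2 = -1
  a_6 = -1·-1 + 1·4 + 1·1 = 6
  a_7 = -1·6 + 1·-1 + 1·4 = -3
  a_8 = -1·-3 + 1·6 + 1·-1 = 8
  a_9 = -1·8 + 1·-3 + 1·6 = -5
  a_10 = -1·-5 + 1·8 + 1·-3 = 10

-1,1,1 ; 10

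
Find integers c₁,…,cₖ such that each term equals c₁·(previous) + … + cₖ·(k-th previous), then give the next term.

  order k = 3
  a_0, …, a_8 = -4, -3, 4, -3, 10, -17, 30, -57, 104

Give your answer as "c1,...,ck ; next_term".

  a_3 = -1·4 + 1·-3 + -1·-4 = -3
  a_4 = -1·-3 + 1·4 + -1·-3 = 10
  a_5 = -1·10 + 1·-3 + -1·4 = -17
  a_6 = -1·-17 + 1·10 + -1·-3 = 30
  a_7 = -1·30 + 1·-17 + -1·10 = -57
  a_8 = -1·-57 + 1·30 + -1·-17 = 104
  a_9 = -1·104 + 1·-57 + -1·30 = -191

-1,1,-1 ; -191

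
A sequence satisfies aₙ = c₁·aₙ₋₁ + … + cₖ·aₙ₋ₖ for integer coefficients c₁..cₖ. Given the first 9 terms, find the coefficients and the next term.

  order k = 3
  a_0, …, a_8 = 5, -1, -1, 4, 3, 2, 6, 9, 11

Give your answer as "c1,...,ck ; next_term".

  a_3 = 1·-1 + 0·-1 + 1·5 = 4
  a_4 = 1·4 + 0·-1 + 1·-1 = 3
  a_5 = 1·3 + 0·4 + 1·-1 = 2
  a_6 = 1·2 + 0·3 + 1·4 = 6
  a_7 = 1·6 + 0·2 + 1·3 = 9
  a_8 = 1·9 + 0·6 + 1·2 = 11
  a_9 = 1·11 + 0·9 + 1·6 = 17

1,0,1 ; 17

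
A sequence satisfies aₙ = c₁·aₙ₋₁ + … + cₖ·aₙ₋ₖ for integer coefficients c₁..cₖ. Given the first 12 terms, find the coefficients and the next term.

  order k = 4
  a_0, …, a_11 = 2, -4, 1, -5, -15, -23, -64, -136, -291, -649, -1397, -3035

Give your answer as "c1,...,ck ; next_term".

  a_4 = 2·-5 + 1·1 + 0·-4 + -3·2 = -15
  a_5 = 2·-15 + 1·-5 + 0·1 + -3·-4 = -23
  a_6 = 2·-23 + 1·-15 + 0·-5 + -3·1 = -64
  a_7 = 2·-64 + 1·-23 + 0·-15 + -3·-5 = -136
  a_8 = 2·-136 + 1·-64 + 0·-23 + -3·-15 = -291
  a_9 = 2·-291 + 1·-136 + 0·-64 + -3·-23 = -649
  a_10 = 2·-649 + 1·-291 + 0·-136 + -3·-64 = -1397
  a_11 = 2·-1397 + 1·-649 + 0·-291 + -3·-136 = -3035
  a_12 = 2·-3035 + 1·-1397 + 0·-649 + -3·-291 = -6594

2,1,0,-3 ; -6594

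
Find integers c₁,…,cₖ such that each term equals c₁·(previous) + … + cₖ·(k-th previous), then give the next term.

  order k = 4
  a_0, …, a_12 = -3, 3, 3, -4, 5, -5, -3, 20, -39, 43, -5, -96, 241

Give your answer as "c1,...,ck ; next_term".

-2,-2,0,-1 ; -333

  a_4 = -2·-4 + -2·3 + 0·3 + -1·-3 = 5
  a_5 = -2·5 + -2·-4 + 0·3 + -1·3 = -5
  a_6 = -2·-5 + -2·5 + 0·-4 + -1·3 = -3
  a_7 = -2·-3 + -2·-5 + 0·5 + -1·-4 = 20
  a_8 = -2·20 + -2·-3 + 0·-5 + -1·5 = -39
  a_9 = -2·-39 + -2·20 + 0·-3 + -1·-5 = 43
  a_10 = -2·43 + -2·-39 + 0·20 + -1·-3 = -5
  a_11 = -2·-5 + -2·43 + 0·-39 + -1·20 = -96
  a_12 = -2·-96 + -2·-5 + 0·43 + -1·-39 = 241
  a_13 = -2·241 + -2·-96 + 0·-5 + -1·43 = -333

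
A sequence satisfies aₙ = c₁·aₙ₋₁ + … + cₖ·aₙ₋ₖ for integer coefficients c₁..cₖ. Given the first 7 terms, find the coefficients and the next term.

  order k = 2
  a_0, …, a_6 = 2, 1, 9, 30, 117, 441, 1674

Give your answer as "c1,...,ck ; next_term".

  a_2 = 3·1 + 3·2 = 9
  a_3 = 3·9 + 3·1 = 30
  a_4 = 3·30 + 3·9 = 117
  a_5 = 3·117 + 3·30 = 441
  a_6 = 3·441 + 3·117 = 1674
  a_7 = 3·1674 + 3·441 = 6345

3,3 ; 6345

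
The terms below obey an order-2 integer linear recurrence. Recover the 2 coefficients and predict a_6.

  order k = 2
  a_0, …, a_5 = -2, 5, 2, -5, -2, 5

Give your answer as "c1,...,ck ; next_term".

  a_2 = 0·5 + -1·-2 = 2
  a_3 = 0·2 + -1·5 = -5
  a_4 = 0·-5 + -1·2 = -2
  a_5 = 0·-2 + -1·-5 = 5
  a_6 = 0·5 + -1·-2 = 2

0,-1 ; 2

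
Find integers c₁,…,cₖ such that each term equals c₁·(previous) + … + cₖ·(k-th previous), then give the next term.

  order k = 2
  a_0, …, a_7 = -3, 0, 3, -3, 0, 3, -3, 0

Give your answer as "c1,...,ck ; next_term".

-1,-1 ; 3

  a_2 = -1·0 + -1·-3 = 3
  a_3 = -1·3 + -1·0 = -3
  a_4 = -1·-3 + -1·3 = 0
  a_5 = -1·0 + -1·-3 = 3
  a_6 = -1·3 + -1·0 = -3
  a_7 = -1·-3 + -1·3 = 0
  a_8 = -1·0 + -1·-3 = 3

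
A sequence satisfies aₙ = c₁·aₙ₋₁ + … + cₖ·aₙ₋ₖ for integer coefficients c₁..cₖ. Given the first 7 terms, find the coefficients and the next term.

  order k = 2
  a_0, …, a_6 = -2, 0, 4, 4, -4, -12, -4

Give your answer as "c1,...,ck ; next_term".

  a_2 = 1·0 + -2·-2 = 4
  a_3 = 1·4 + -2·0 = 4
  a_4 = 1·4 + -2·4 = -4
  a_5 = 1·-4 + -2·4 = -12
  a_6 = 1·-12 + -2·-4 = -4
  a_7 = 1·-4 + -2·-12 = 20

1,-2 ; 20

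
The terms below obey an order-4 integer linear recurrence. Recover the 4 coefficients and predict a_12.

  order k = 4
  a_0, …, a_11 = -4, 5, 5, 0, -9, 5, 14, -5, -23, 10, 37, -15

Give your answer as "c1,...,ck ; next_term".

0,-1,0,1 ; -60

  a_4 = 0·0 + -1·5 + 0·5 + 1·-4 = -9
  a_5 = 0·-9 + -1·0 + 0·5 + 1·5 = 5
  a_6 = 0·5 + -1·-9 + 0·0 + 1·5 = 14
  a_7 = 0·14 + -1·5 + 0·-9 + 1·0 = -5
  a_8 = 0·-5 + -1·14 + 0·5 + 1·-9 = -23
  a_9 = 0·-23 + -1·-5 + 0·14 + 1·5 = 10
  a_10 = 0·10 + -1·-23 + 0·-5 + 1·14 = 37
  a_11 = 0·37 + -1·10 + 0·-23 + 1·-5 = -15
  a_12 = 0·-15 + -1·37 + 0·10 + 1·-23 = -60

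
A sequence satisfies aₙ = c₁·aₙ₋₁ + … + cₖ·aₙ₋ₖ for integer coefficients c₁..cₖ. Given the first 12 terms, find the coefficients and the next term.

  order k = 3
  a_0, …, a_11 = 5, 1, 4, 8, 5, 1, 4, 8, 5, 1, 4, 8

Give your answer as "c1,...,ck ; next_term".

1,-1,1 ; 5

  a_3 = 1·4 + -1·1 + 1·5 = 8
  a_4 = 1·8 + -1·4 + 1·1 = 5
  a_5 = 1·5 + -1·8 + 1·4 = 1
  a_6 = 1·1 + -1·5 + 1·8 = 4
  a_7 = 1·4 + -1·1 + 1·5 = 8
  a_8 = 1·8 + -1·4 + 1·1 = 5
  a_9 = 1·5 + -1·8 + 1·4 = 1
  a_10 = 1·1 + -1·5 + 1·8 = 4
  a_11 = 1·4 + -1·1 + 1·5 = 8
  a_12 = 1·8 + -1·4 + 1·1 = 5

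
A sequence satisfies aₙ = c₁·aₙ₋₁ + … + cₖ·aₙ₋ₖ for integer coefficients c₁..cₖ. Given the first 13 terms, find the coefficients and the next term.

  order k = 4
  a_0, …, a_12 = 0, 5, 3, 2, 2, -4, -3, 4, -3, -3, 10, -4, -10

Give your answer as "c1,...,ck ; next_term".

0,-1,1,-1 ; 17

  a_4 = 0·2 + -1·3 + 1·5 + -1·0 = 2
  a_5 = 0·2 + -1·2 + 1·3 + -1·5 = -4
  a_6 = 0·-4 + -1·2 + 1·2 + -1·3 = -3
  a_7 = 0·-3 + -1·-4 + 1·2 + -1·2 = 4
  a_8 = 0·4 + -1·-3 + 1·-4 + -1·2 = -3
  a_9 = 0·-3 + -1·4 + 1·-3 + -1·-4 = -3
  a_10 = 0·-3 + -1·-3 + 1·4 + -1·-3 = 10
  a_11 = 0·10 + -1·-3 + 1·-3 + -1·4 = -4
  a_12 = 0·-4 + -1·10 + 1·-3 + -1·-3 = -10
  a_13 = 0·-10 + -1·-4 + 1·10 + -1·-3 = 17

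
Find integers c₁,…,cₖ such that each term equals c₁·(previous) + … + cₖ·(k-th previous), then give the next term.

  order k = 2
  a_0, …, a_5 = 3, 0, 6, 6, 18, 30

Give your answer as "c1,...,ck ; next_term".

  a_2 = 1·0 + 2·3 = 6
  a_3 = 1·6 + 2·0 = 6
  a_4 = 1·6 + 2·6 = 18
  a_5 = 1·18 + 2·6 = 30
  a_6 = 1·30 + 2·18 = 66

1,2 ; 66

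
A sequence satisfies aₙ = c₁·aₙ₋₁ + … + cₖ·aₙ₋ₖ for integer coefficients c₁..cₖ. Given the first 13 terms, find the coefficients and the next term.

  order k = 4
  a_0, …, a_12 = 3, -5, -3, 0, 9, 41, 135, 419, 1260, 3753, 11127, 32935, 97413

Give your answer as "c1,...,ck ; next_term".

  a_4 = 3·0 + 1·-3 + -3·-5 + -1·3 = 9
  a_5 = 3·9 + 1·0 + -3·-3 + -1·-5 = 41
  a_6 = 3·41 + 1·9 + -3·0 + -1·-3 = 135
  a_7 = 3·135 + 1·41 + -3·9 + -1·0 = 419
  a_8 = 3·419 + 1·135 + -3·41 + -1·9 = 1260
  a_9 = 3·1260 + 1·419 + -3·135 + -1·41 = 3753
  a_10 = 3·3753 + 1·1260 + -3·419 + -1·135 = 11127
  a_11 = 3·11127 + 1·3753 + -3·1260 + -1·419 = 32935
  a_12 = 3·32935 + 1·11127 + -3·3753 + -1·1260 = 97413
  a_13 = 3·97413 + 1·32935 + -3·11127 + -1·3753 = 288040

3,1,-3,-1 ; 288040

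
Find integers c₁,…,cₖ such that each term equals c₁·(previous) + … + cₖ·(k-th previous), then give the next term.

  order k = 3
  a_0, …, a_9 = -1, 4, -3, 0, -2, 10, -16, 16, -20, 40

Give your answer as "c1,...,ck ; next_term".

  a_3 = -2·-3 + -2·4 + -2·-1 = 0
  a_4 = -2·0 + -2·-3 + -2·4 = -2
  a_5 = -2·-2 + -2·0 + -2·-3 = 10
  a_6 = -2·10 + -2·-2 + -2·0 = -16
  a_7 = -2·-16 + -2·10 + -2·-2 = 16
  a_8 = -2·16 + -2·-16 + -2·10 = -20
  a_9 = -2·-20 + -2·16 + -2·-16 = 40
  a_10 = -2·40 + -2·-20 + -2·16 = -72

-2,-2,-2 ; -72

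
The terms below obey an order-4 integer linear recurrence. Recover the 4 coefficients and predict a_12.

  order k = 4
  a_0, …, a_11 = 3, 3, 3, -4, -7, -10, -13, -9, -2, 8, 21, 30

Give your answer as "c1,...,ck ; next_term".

1,0,0,-1 ; 32

  a_4 = 1·-4 + 0·3 + 0·3 + -1·3 = -7
  a_5 = 1·-7 + 0·-4 + 0·3 + -1·3 = -10
  a_6 = 1·-10 + 0·-7 + 0·-4 + -1·3 = -13
  a_7 = 1·-13 + 0·-10 + 0·-7 + -1·-4 = -9
  a_8 = 1·-9 + 0·-13 + 0·-10 + -1·-7 = -2
  a_9 = 1·-2 + 0·-9 + 0·-13 + -1·-10 = 8
  a_10 = 1·8 + 0·-2 + 0·-9 + -1·-13 = 21
  a_11 = 1·21 + 0·8 + 0·-2 + -1·-9 = 30
  a_12 = 1·30 + 0·21 + 0·8 + -1·-2 = 32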